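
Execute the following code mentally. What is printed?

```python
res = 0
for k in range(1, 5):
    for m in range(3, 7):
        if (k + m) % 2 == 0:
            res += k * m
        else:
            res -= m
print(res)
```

k=1,m=3: even sum, res = 0+3 = 3
k=1,m=4: odd sum, res = 3-4 = -1
k=1,m=5: even sum, res = (-1)+5 = 4
k=1,m=6: odd sum, res = 4-6 = -2
k=2,m=3: odd sum, res = (-2)-3 = -5
k=2,m=4: even sum, res = (-5)+8 = 3
k=2,m=5: odd sum, res = 3-5 = -2
k=2,m=6: even sum, res = (-2)+12 = 10
k=3,m=3: even sum, res = 10+9 = 19
k=3,m=4: odd sum, res = 19-4 = 15
k=3,m=5: even sum, res = 15+15 = 30
k=3,m=6: odd sum, res = 30-6 = 24
k=4,m=3: odd sum, res = 24-3 = 21
k=4,m=4: even sum, res = 21+16 = 37
k=4,m=5: odd sum, res = 37-5 = 32
k=4,m=6: even sum, res = 32+24 = 56

56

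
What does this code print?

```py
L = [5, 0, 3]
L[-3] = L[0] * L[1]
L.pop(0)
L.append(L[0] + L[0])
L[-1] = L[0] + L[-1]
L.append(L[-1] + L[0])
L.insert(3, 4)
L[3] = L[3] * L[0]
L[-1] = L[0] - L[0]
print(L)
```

L[-3] = L[0]*L[1] = 5*0 = 0 → [0, 0, 3]
pop(0) removes 0 → [0, 3]
append L[0]+L[0] = 0+0 = 0 → [0, 3, 0]
L[-1] = L[0]+L[-1] = 0+0 = 0 → [0, 3, 0]
append L[-1]+L[0] = 0+0 = 0 → [0, 3, 0, 0]
insert 4 at 3 → [0, 3, 0, 4, 0]
L[3] = L[3]*L[0] = 4*0 = 0 → [0, 3, 0, 0, 0]
L[-1] = L[0]-L[0] = 0-0 = 0 → [0, 3, 0, 0, 0]

[0, 3, 0, 0, 0]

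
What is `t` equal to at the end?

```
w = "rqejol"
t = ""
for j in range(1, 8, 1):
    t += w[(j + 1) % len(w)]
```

'ejolrqe'

j=1: add w[2]='e' → 'e'
j=2: add w[3]='j' → 'ej'
j=3: add w[4]='o' → 'ejo'
j=4: add w[5]='l' → 'ejol'
j=5: add w[0]='r' → 'ejolr'
j=6: add w[1]='q' → 'ejolrq'
j=7: add w[2]='e' → 'ejolrqe'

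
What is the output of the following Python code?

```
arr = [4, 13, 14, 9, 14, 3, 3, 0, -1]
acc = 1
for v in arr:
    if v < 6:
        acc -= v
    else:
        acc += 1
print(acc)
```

-4

v=4: <6, acc = 1-4 = -3
v=13: not <6, acc = (-3)+1 = -2
v=14: not <6, acc = (-2)+1 = -1
v=9: not <6, acc = (-1)+1 = 0
v=14: not <6, acc = 0+1 = 1
v=3: <6, acc = 1-3 = -2
v=3: <6, acc = (-2)-3 = -5
v=0: <6, acc = (-5)-0 = -5
v=-1: <6, acc = (-5)-(-1) = -4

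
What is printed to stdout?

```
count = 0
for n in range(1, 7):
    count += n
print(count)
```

21

n=1: count = 0+1 = 1
n=2: count = 1+2 = 3
n=3: count = 3+3 = 6
n=4: count = 6+4 = 10
n=5: count = 10+5 = 15
n=6: count = 15+6 = 21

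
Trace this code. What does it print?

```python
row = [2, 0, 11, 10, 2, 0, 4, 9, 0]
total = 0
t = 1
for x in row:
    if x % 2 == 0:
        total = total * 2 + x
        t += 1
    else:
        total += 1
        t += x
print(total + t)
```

x=2: even, total = 0*2+2 = 2; t=2
x=0: even, total = 2*2+0 = 4; t=3
x=11: not even, total = 4+1 = 5; t=14
x=10: even, total = 5*2+10 = 20; t=15
x=2: even, total = 20*2+2 = 42; t=16
x=0: even, total = 42*2+0 = 84; t=17
x=4: even, total = 84*2+4 = 172; t=18
x=9: not even, total = 172+1 = 173; t=27
x=0: even, total = 173*2+0 = 346; t=28
total+t = 346+28 = 374

374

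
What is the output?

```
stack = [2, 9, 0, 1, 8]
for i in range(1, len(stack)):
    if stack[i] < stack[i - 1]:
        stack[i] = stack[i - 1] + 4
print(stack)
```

i=1: 9>=2, unchanged → [2, 9, 0, 1, 8]
i=2: 0<9, stack[2] = 9+4 = 13 → [2, 9, 13, 1, 8]
i=3: 1<13, stack[3] = 13+4 = 17 → [2, 9, 13, 17, 8]
i=4: 8<17, stack[4] = 17+4 = 21 → [2, 9, 13, 17, 21]

[2, 9, 13, 17, 21]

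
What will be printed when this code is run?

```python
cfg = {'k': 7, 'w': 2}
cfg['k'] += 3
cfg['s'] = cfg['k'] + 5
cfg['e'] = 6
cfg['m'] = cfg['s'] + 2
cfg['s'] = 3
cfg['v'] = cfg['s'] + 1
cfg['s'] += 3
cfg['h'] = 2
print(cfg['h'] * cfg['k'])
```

20

cfg['k'] = 7+3 = 10 → {'k': 10, 'w': 2}
cfg['s'] = cfg['k']+5 = 15 → {'k': 10, 'w': 2, 's': 15}
cfg['e'] = 6 → {'k': 10, 'w': 2, 's': 15, 'e': 6}
cfg['m'] = cfg['s']+2 = 17 → {'k': 10, 'w': 2, 's': 15, 'e': 6, 'm': 17}
cfg['s'] = 3 → {'k': 10, 'w': 2, 's': 3, 'e': 6, 'm': 17}
cfg['v'] = cfg['s']+1 = 4 → {'k': 10, 'w': 2, 's': 3, 'e': 6, 'm': 17, 'v': 4}
cfg['s'] = 3+3 = 6 → {'k': 10, 'w': 2, 's': 6, 'e': 6, 'm': 17, 'v': 4}
cfg['h'] = 2 → {'k': 10, 'w': 2, 's': 6, 'e': 6, 'm': 17, 'v': 4, 'h': 2}
cfg['h']*cfg['k'] = 2*10 = 20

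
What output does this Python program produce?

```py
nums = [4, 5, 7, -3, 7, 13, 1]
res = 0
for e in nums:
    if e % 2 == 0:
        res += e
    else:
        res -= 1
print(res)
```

e=4: even, res = 0+4 = 4
e=5: not even, res = 4-1 = 3
e=7: not even, res = 3-1 = 2
e=-3: not even, res = 2-1 = 1
e=7: not even, res = 1-1 = 0
e=13: not even, res = 0-1 = -1
e=1: not even, res = (-1)-1 = -2

-2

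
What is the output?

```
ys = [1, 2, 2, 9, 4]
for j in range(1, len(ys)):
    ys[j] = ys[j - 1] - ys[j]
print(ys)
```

[1, -1, -3, -12, -16]

j=1: ys[1] = 1-2 = -1 → [1, -1, 2, 9, 4]
j=2: ys[2] = (-1)-2 = -3 → [1, -1, -3, 9, 4]
j=3: ys[3] = (-3)-9 = -12 → [1, -1, -3, -12, 4]
j=4: ys[4] = (-12)-4 = -16 → [1, -1, -3, -12, -16]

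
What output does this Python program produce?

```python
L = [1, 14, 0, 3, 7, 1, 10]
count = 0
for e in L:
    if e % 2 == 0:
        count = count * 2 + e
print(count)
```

e=1: not even
e=14: even, count = 0*2+14 = 14
e=0: even, count = 14*2+0 = 28
e=3: not even
e=7: not even
e=1: not even
e=10: even, count = 28*2+10 = 66

66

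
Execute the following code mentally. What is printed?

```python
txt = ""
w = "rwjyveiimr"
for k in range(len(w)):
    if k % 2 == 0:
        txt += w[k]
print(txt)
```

k=0: add 'r' → 'r'
k=1: skip
k=2: add 'j' → 'rj'
k=3: skip
k=4: add 'v' → 'rjv'
k=5: skip
k=6: add 'i' → 'rjvi'
k=7: skip
k=8: add 'm' → 'rjvim'
k=9: skip

rjvim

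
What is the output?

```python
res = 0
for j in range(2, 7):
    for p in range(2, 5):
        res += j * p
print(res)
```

j=2,p=2: res = 0+4 = 4
j=2,p=3: res = 4+6 = 10
j=2,p=4: res = 10+8 = 18
j=3,p=2: res = 18+6 = 24
j=3,p=3: res = 24+9 = 33
j=3,p=4: res = 33+12 = 45
j=4,p=2: res = 45+8 = 53
j=4,p=3: res = 53+12 = 65
j=4,p=4: res = 65+16 = 81
j=5,p=2: res = 81+10 = 91
j=5,p=3: res = 91+15 = 106
j=5,p=4: res = 106+20 = 126
j=6,p=2: res = 126+12 = 138
j=6,p=3: res = 138+18 = 156
j=6,p=4: res = 156+24 = 180

180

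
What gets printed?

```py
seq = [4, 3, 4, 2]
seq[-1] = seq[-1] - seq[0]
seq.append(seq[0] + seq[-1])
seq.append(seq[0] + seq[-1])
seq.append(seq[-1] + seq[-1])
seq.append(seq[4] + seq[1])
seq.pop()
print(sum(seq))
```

29

seq[-1] = seq[-1]-seq[0] = 2-4 = -2 → [4, 3, 4, -2]
append seq[0]+seq[-1] = 4+(-2) = 2 → [4, 3, 4, -2, 2]
append seq[0]+seq[-1] = 4+2 = 6 → [4, 3, 4, -2, 2, 6]
append seq[-1]+seq[-1] = 6+6 = 12 → [4, 3, 4, -2, 2, 6, 12]
append seq[4]+seq[1] = 2+3 = 5 → [4, 3, 4, -2, 2, 6, 12, 5]
pop() removes 5 → [4, 3, 4, -2, 2, 6, 12]
sum = 29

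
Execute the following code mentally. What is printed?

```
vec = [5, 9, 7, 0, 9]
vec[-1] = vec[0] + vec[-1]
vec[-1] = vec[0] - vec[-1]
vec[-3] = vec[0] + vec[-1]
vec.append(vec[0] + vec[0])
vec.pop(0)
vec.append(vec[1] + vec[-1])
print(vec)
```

[9, -4, 0, -9, 10, 6]

vec[-1] = vec[0]+vec[-1] = 5+9 = 14 → [5, 9, 7, 0, 14]
vec[-1] = vec[0]-vec[-1] = 5-14 = -9 → [5, 9, 7, 0, -9]
vec[-3] = vec[0]+vec[-1] = 5+(-9) = -4 → [5, 9, -4, 0, -9]
append vec[0]+vec[0] = 5+5 = 10 → [5, 9, -4, 0, -9, 10]
pop(0) removes 5 → [9, -4, 0, -9, 10]
append vec[1]+vec[-1] = (-4)+10 = 6 → [9, -4, 0, -9, 10, 6]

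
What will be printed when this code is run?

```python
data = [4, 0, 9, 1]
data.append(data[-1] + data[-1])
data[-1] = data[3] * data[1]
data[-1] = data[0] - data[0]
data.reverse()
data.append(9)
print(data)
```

append data[-1]+data[-1] = 1+1 = 2 → [4, 0, 9, 1, 2]
data[-1] = data[3]*data[1] = 1*0 = 0 → [4, 0, 9, 1, 0]
data[-1] = data[0]-data[0] = 4-4 = 0 → [4, 0, 9, 1, 0]
reverse → [0, 1, 9, 0, 4]
append 9 → [0, 1, 9, 0, 4, 9]

[0, 1, 9, 0, 4, 9]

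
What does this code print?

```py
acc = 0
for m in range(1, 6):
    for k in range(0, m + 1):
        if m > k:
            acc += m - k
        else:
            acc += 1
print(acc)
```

m=1,k=0: 1>0, acc = 0+1 = 1
m=1,k=1: not 1>1, acc = 1+1 = 2
m=2,k=0: 2>0, acc = 2+2 = 4
m=2,k=1: 2>1, acc = 4+1 = 5
m=2,k=2: not 2>2, acc = 5+1 = 6
m=3,k=0: 3>0, acc = 6+3 = 9
m=3,k=1: 3>1, acc = 9+2 = 11
m=3,k=2: 3>2, acc = 11+1 = 12
m=3,k=3: not 3>3, acc = 12+1 = 13
m=4,k=0: 4>0, acc = 13+4 = 17
m=4,k=1: 4>1, acc = 17+3 = 20
m=4,k=2: 4>2, acc = 20+2 = 22
m=4,k=3: 4>3, acc = 22+1 = 23
m=4,k=4: not 4>4, acc = 23+1 = 24
m=5,k=0: 5>0, acc = 24+5 = 29
m=5,k=1: 5>1, acc = 29+4 = 33
m=5,k=2: 5>2, acc = 33+3 = 36
m=5,k=3: 5>3, acc = 36+2 = 38
m=5,k=4: 5>4, acc = 38+1 = 39
m=5,k=5: not 5>5, acc = 39+1 = 40

40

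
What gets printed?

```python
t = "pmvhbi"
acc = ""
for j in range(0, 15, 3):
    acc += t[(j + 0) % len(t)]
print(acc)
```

j=0: add t[0]='p' → 'p'
j=3: add t[3]='h' → 'ph'
j=6: add t[0]='p' → 'php'
j=9: add t[3]='h' → 'phph'
j=12: add t[0]='p' → 'phphp'

phphp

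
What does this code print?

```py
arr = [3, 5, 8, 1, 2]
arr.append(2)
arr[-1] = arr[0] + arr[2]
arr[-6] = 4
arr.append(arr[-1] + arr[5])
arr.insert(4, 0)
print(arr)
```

append 2 → [3, 5, 8, 1, 2, 2]
arr[-1] = arr[0]+arr[2] = 3+8 = 11 → [3, 5, 8, 1, 2, 11]
arr[-6] = 4 → [4, 5, 8, 1, 2, 11]
append arr[-1]+arr[5] = 11+11 = 22 → [4, 5, 8, 1, 2, 11, 22]
insert 0 at 4 → [4, 5, 8, 1, 0, 2, 11, 22]

[4, 5, 8, 1, 0, 2, 11, 22]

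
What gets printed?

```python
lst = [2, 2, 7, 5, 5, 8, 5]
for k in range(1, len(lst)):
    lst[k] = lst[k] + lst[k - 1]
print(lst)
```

[2, 4, 11, 16, 21, 29, 34]

k=1: lst[1] = 2+2 = 4 → [2, 4, 7, 5, 5, 8, 5]
k=2: lst[2] = 7+4 = 11 → [2, 4, 11, 5, 5, 8, 5]
k=3: lst[3] = 5+11 = 16 → [2, 4, 11, 16, 5, 8, 5]
k=4: lst[4] = 5+16 = 21 → [2, 4, 11, 16, 21, 8, 5]
k=5: lst[5] = 8+21 = 29 → [2, 4, 11, 16, 21, 29, 5]
k=6: lst[6] = 5+29 = 34 → [2, 4, 11, 16, 21, 29, 34]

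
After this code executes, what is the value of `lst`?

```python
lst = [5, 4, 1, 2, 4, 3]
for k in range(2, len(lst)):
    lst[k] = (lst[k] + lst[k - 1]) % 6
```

k=2: lst[2] = (1+4)%6 = 5 → [5, 4, 5, 2, 4, 3]
k=3: lst[3] = (2+5)%6 = 1 → [5, 4, 5, 1, 4, 3]
k=4: lst[4] = (4+1)%6 = 5 → [5, 4, 5, 1, 5, 3]
k=5: lst[5] = (3+5)%6 = 2 → [5, 4, 5, 1, 5, 2]

[5, 4, 5, 1, 5, 2]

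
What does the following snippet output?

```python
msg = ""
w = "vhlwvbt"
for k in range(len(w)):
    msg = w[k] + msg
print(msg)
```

k=0: prepend 'v' → 'v'
k=1: prepend 'h' → 'hv'
k=2: prepend 'l' → 'lhv'
k=3: prepend 'w' → 'wlhv'
k=4: prepend 'v' → 'vwlhv'
k=5: prepend 'b' → 'bvwlhv'
k=6: prepend 't' → 'tbvwlhv'

tbvwlhv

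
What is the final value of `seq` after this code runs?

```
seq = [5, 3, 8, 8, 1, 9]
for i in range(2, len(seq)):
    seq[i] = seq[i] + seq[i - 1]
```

[5, 3, 11, 19, 20, 29]

i=2: seq[2] = 8+3 = 11 → [5, 3, 11, 8, 1, 9]
i=3: seq[3] = 8+11 = 19 → [5, 3, 11, 19, 1, 9]
i=4: seq[4] = 1+19 = 20 → [5, 3, 11, 19, 20, 9]
i=5: seq[5] = 9+20 = 29 → [5, 3, 11, 19, 20, 29]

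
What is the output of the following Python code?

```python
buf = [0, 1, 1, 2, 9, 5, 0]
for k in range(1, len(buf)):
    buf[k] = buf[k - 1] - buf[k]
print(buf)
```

[0, -1, -2, -4, -13, -18, -18]

k=1: buf[1] = 0-1 = -1 → [0, -1, 1, 2, 9, 5, 0]
k=2: buf[2] = (-1)-1 = -2 → [0, -1, -2, 2, 9, 5, 0]
k=3: buf[3] = (-2)-2 = -4 → [0, -1, -2, -4, 9, 5, 0]
k=4: buf[4] = (-4)-9 = -13 → [0, -1, -2, -4, -13, 5, 0]
k=5: buf[5] = (-13)-5 = -18 → [0, -1, -2, -4, -13, -18, 0]
k=6: buf[6] = (-18)-0 = -18 → [0, -1, -2, -4, -13, -18, -18]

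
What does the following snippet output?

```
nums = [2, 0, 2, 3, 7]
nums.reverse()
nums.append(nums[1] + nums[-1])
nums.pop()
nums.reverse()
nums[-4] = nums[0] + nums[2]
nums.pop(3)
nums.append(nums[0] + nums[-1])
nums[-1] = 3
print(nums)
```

[2, 4, 2, 7, 3]

reverse → [7, 3, 2, 0, 2]
append nums[1]+nums[-1] = 3+2 = 5 → [7, 3, 2, 0, 2, 5]
pop() removes 5 → [7, 3, 2, 0, 2]
reverse → [2, 0, 2, 3, 7]
nums[-4] = nums[0]+nums[2] = 2+2 = 4 → [2, 4, 2, 3, 7]
pop(3) removes 3 → [2, 4, 2, 7]
append nums[0]+nums[-1] = 2+7 = 9 → [2, 4, 2, 7, 9]
nums[-1] = 3 → [2, 4, 2, 7, 3]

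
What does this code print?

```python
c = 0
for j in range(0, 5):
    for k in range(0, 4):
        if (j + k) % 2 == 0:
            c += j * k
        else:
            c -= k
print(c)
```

12

j=0,k=0: even sum, c = 0+0 = 0
j=0,k=1: odd sum, c = 0-1 = -1
j=0,k=2: even sum, c = (-1)+0 = -1
j=0,k=3: odd sum, c = (-1)-3 = -4
j=1,k=0: odd sum, c = (-4)-0 = -4
j=1,k=1: even sum, c = (-4)+1 = -3
j=1,k=2: odd sum, c = (-3)-2 = -5
j=1,k=3: even sum, c = (-5)+3 = -2
j=2,k=0: even sum, c = (-2)+0 = -2
j=2,k=1: odd sum, c = (-2)-1 = -3
j=2,k=2: even sum, c = (-3)+4 = 1
j=2,k=3: odd sum, c = 1-3 = -2
j=3,k=0: odd sum, c = (-2)-0 = -2
j=3,k=1: even sum, c = (-2)+3 = 1
j=3,k=2: odd sum, c = 1-2 = -1
j=3,k=3: even sum, c = (-1)+9 = 8
j=4,k=0: even sum, c = 8+0 = 8
j=4,k=1: odd sum, c = 8-1 = 7
j=4,k=2: even sum, c = 7+8 = 15
j=4,k=3: odd sum, c = 15-3 = 12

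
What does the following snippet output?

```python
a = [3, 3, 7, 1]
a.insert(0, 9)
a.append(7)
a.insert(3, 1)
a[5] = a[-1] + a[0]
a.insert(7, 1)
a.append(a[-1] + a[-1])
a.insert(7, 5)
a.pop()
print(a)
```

[9, 3, 3, 1, 7, 16, 7, 5, 1]

insert 9 at 0 → [9, 3, 3, 7, 1]
append 7 → [9, 3, 3, 7, 1, 7]
insert 1 at 3 → [9, 3, 3, 1, 7, 1, 7]
a[5] = a[-1]+a[0] = 7+9 = 16 → [9, 3, 3, 1, 7, 16, 7]
insert 1 at 7 → [9, 3, 3, 1, 7, 16, 7, 1]
append a[-1]+a[-1] = 1+1 = 2 → [9, 3, 3, 1, 7, 16, 7, 1, 2]
insert 5 at 7 → [9, 3, 3, 1, 7, 16, 7, 5, 1, 2]
pop() removes 2 → [9, 3, 3, 1, 7, 16, 7, 5, 1]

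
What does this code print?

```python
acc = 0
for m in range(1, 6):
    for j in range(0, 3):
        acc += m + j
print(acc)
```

60

m=1,j=0: acc = 0+1 = 1
m=1,j=1: acc = 1+2 = 3
m=1,j=2: acc = 3+3 = 6
m=2,j=0: acc = 6+2 = 8
m=2,j=1: acc = 8+3 = 11
m=2,j=2: acc = 11+4 = 15
m=3,j=0: acc = 15+3 = 18
m=3,j=1: acc = 18+4 = 22
m=3,j=2: acc = 22+5 = 27
m=4,j=0: acc = 27+4 = 31
m=4,j=1: acc = 31+5 = 36
m=4,j=2: acc = 36+6 = 42
m=5,j=0: acc = 42+5 = 47
m=5,j=1: acc = 47+6 = 53
m=5,j=2: acc = 53+7 = 60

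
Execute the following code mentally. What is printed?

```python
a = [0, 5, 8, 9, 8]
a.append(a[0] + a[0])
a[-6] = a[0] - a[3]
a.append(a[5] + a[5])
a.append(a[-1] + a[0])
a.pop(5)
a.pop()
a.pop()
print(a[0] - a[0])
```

append a[0]+a[0] = 0+0 = 0 → [0, 5, 8, 9, 8, 0]
a[-6] = a[0]-a[3] = 0-9 = -9 → [-9, 5, 8, 9, 8, 0]
append a[5]+a[5] = 0+0 = 0 → [-9, 5, 8, 9, 8, 0, 0]
append a[-1]+a[0] = 0+(-9) = -9 → [-9, 5, 8, 9, 8, 0, 0, -9]
pop(5) removes 0 → [-9, 5, 8, 9, 8, 0, -9]
pop() removes -9 → [-9, 5, 8, 9, 8, 0]
pop() removes 0 → [-9, 5, 8, 9, 8]
a[0]-a[0] = (-9)-(-9) = 0

0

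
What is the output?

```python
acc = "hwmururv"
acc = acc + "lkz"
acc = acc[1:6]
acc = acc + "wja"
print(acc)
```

wmuruwja

+ 'lkz' → 'hwmururvlkz'
slice [1:6] → 'wmuru'
+ 'wja' → 'wmuruwja'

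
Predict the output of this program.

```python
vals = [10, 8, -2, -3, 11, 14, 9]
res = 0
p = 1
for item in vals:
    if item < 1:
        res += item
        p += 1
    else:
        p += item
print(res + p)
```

50

item=10: not <1; p=11
item=8: not <1; p=19
item=-2: <1, res = 0+(-2) = -2; p=20
item=-3: <1, res = (-2)+(-3) = -5; p=21
item=11: not <1; p=32
item=14: not <1; p=46
item=9: not <1; p=55
res+p = (-5)+55 = 50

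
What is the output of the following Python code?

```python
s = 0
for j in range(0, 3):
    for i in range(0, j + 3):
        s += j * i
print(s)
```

j=0,i=0: s = 0+0 = 0
j=0,i=1: s = 0+0 = 0
j=0,i=2: s = 0+0 = 0
j=1,i=0: s = 0+0 = 0
j=1,i=1: s = 0+1 = 1
j=1,i=2: s = 1+2 = 3
j=1,i=3: s = 3+3 = 6
j=2,i=0: s = 6+0 = 6
j=2,i=1: s = 6+2 = 8
j=2,i=2: s = 8+4 = 12
j=2,i=3: s = 12+6 = 18
j=2,i=4: s = 18+8 = 26

26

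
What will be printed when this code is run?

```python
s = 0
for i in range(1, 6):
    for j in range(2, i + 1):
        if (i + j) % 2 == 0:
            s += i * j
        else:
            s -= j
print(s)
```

i=2,j=2: even sum, s = 0+4 = 4
i=3,j=2: odd sum, s = 4-2 = 2
i=3,j=3: even sum, s = 2+9 = 11
i=4,j=2: even sum, s = 11+8 = 19
i=4,j=3: odd sum, s = 19-3 = 16
i=4,j=4: even sum, s = 16+16 = 32
i=5,j=2: odd sum, s = 32-2 = 30
i=5,j=3: even sum, s = 30+15 = 45
i=5,j=4: odd sum, s = 45-4 = 41
i=5,j=5: even sum, s = 41+25 = 66

66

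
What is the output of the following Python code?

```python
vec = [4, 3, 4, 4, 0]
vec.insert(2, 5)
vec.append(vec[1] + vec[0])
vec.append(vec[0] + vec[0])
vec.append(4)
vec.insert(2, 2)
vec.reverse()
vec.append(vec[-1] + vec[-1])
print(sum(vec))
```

49

insert 5 at 2 → [4, 3, 5, 4, 4, 0]
append vec[1]+vec[0] = 3+4 = 7 → [4, 3, 5, 4, 4, 0, 7]
append vec[0]+vec[0] = 4+4 = 8 → [4, 3, 5, 4, 4, 0, 7, 8]
append 4 → [4, 3, 5, 4, 4, 0, 7, 8, 4]
insert 2 at 2 → [4, 3, 2, 5, 4, 4, 0, 7, 8, 4]
reverse → [4, 8, 7, 0, 4, 4, 5, 2, 3, 4]
append vec[-1]+vec[-1] = 4+4 = 8 → [4, 8, 7, 0, 4, 4, 5, 2, 3, 4, 8]
sum = 49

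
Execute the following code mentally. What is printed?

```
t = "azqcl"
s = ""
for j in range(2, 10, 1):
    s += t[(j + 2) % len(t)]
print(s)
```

j=2: add t[4]='l' → 'l'
j=3: add t[0]='a' → 'la'
j=4: add t[1]='z' → 'laz'
j=5: add t[2]='q' → 'lazq'
j=6: add t[3]='c' → 'lazqc'
j=7: add t[4]='l' → 'lazqcl'
j=8: add t[0]='a' → 'lazqcla'
j=9: add t[1]='z' → 'lazqclaz'

lazqclaz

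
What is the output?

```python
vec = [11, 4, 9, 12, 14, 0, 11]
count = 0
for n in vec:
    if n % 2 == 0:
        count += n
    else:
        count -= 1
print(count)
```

n=11: not even, count = 0-1 = -1
n=4: even, count = (-1)+4 = 3
n=9: not even, count = 3-1 = 2
n=12: even, count = 2+12 = 14
n=14: even, count = 14+14 = 28
n=0: even, count = 28+0 = 28
n=11: not even, count = 28-1 = 27

27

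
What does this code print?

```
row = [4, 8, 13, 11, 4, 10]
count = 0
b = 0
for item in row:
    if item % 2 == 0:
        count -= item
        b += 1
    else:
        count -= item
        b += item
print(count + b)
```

item=4: even, count = 0-4 = -4; b=1
item=8: even, count = (-4)-8 = -12; b=2
item=13: not even, count = (-12)-13 = -25; b=15
item=11: not even, count = (-25)-11 = -36; b=26
item=4: even, count = (-36)-4 = -40; b=27
item=10: even, count = (-40)-10 = -50; b=28
count+b = (-50)+28 = -22

-22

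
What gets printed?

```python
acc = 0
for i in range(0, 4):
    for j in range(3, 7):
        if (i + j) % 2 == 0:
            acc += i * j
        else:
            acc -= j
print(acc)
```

16

i=0,j=3: odd sum, acc = 0-3 = -3
i=0,j=4: even sum, acc = (-3)+0 = -3
i=0,j=5: odd sum, acc = (-3)-5 = -8
i=0,j=6: even sum, acc = (-8)+0 = -8
i=1,j=3: even sum, acc = (-8)+3 = -5
i=1,j=4: odd sum, acc = (-5)-4 = -9
i=1,j=5: even sum, acc = (-9)+5 = -4
i=1,j=6: odd sum, acc = (-4)-6 = -10
i=2,j=3: odd sum, acc = (-10)-3 = -13
i=2,j=4: even sum, acc = (-13)+8 = -5
i=2,j=5: odd sum, acc = (-5)-5 = -10
i=2,j=6: even sum, acc = (-10)+12 = 2
i=3,j=3: even sum, acc = 2+9 = 11
i=3,j=4: odd sum, acc = 11-4 = 7
i=3,j=5: even sum, acc = 7+15 = 22
i=3,j=6: odd sum, acc = 22-6 = 16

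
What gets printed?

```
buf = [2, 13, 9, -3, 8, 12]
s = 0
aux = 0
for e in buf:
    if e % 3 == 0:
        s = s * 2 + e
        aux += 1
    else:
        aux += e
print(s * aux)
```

1092

e=2: not %3==0; aux=2
e=13: not %3==0; aux=15
e=9: %3==0, s = 0*2+9 = 9; aux=16
e=-3: %3==0, s = 9*2+(-3) = 15; aux=17
e=8: not %3==0; aux=25
e=12: %3==0, s = 15*2+12 = 42; aux=26
s*aux = 42*26 = 1092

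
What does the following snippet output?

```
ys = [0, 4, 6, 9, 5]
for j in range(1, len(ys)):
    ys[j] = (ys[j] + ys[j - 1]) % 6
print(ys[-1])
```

0

j=1: ys[1] = (4+0)%6 = 4 → [0, 4, 6, 9, 5]
j=2: ys[2] = (6+4)%6 = 4 → [0, 4, 4, 9, 5]
j=3: ys[3] = (9+4)%6 = 1 → [0, 4, 4, 1, 5]
j=4: ys[4] = (5+1)%6 = 0 → [0, 4, 4, 1, 0]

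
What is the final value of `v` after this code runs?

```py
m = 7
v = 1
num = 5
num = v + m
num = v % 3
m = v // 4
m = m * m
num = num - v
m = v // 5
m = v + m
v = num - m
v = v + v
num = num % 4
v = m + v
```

num = 1+7 = 8
num = 1%3 = 1
m = 1//4 = 0
m = 0*0 = 0
num = 1-1 = 0
m = 1//5 = 0
m = 1+0 = 1
v = 0-1 = -1
v = (-1)+(-1) = -2
num = 0%4 = 0
v = 1+(-2) = -1

-1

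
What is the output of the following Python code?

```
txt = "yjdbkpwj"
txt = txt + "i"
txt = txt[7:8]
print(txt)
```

j

+ 'i' → 'yjdbkpwji'
slice [7:8] → 'j'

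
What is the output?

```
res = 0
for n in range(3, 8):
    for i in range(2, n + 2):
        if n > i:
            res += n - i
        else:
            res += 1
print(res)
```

n=3,i=2: 3>2, res = 0+1 = 1
n=3,i=3: not 3>3, res = 1+1 = 2
n=3,i=4: not 3>4, res = 2+1 = 3
n=4,i=2: 4>2, res = 3+2 = 5
n=4,i=3: 4>3, res = 5+1 = 6
n=4,i=4: not 4>4, res = 6+1 = 7
n=4,i=5: not 4>5, res = 7+1 = 8
n=5,i=2: 5>2, res = 8+3 = 11
n=5,i=3: 5>3, res = 11+2 = 13
n=5,i=4: 5>4, res = 13+1 = 14
n=5,i=5: not 5>5, res = 14+1 = 15
n=5,i=6: not 5>6, res = 15+1 = 16
n=6,i=2: 6>2, res = 16+4 = 20
n=6,i=3: 6>3, res = 20+3 = 23
n=6,i=4: 6>4, res = 23+2 = 25
n=6,i=5: 6>5, res = 25+1 = 26
n=6,i=6: not 6>6, res = 26+1 = 27
n=6,i=7: not 6>7, res = 27+1 = 28
n=7,i=2: 7>2, res = 28+5 = 33
n=7,i=3: 7>3, res = 33+4 = 37
n=7,i=4: 7>4, res = 37+3 = 40
n=7,i=5: 7>5, res = 40+2 = 42
n=7,i=6: 7>6, res = 42+1 = 43
n=7,i=7: not 7>7, res = 43+1 = 44
n=7,i=8: not 7>8, res = 44+1 = 45

45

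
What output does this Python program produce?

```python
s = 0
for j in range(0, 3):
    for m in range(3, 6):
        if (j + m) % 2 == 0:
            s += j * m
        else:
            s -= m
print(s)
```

-4

j=0,m=3: odd sum, s = 0-3 = -3
j=0,m=4: even sum, s = (-3)+0 = -3
j=0,m=5: odd sum, s = (-3)-5 = -8
j=1,m=3: even sum, s = (-8)+3 = -5
j=1,m=4: odd sum, s = (-5)-4 = -9
j=1,m=5: even sum, s = (-9)+5 = -4
j=2,m=3: odd sum, s = (-4)-3 = -7
j=2,m=4: even sum, s = (-7)+8 = 1
j=2,m=5: odd sum, s = 1-5 = -4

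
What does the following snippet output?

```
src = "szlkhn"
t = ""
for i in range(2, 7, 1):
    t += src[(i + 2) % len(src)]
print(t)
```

i=2: add src[4]='h' → 'h'
i=3: add src[5]='n' → 'hn'
i=4: add src[0]='s' → 'hns'
i=5: add src[1]='z' → 'hnsz'
i=6: add src[2]='l' → 'hnszl'

hnszl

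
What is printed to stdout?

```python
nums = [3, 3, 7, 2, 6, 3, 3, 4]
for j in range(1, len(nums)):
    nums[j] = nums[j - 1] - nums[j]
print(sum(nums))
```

j=1: nums[1] = 3-3 = 0 → [3, 0, 7, 2, 6, 3, 3, 4]
j=2: nums[2] = 0-7 = -7 → [3, 0, -7, 2, 6, 3, 3, 4]
j=3: nums[3] = (-7)-2 = -9 → [3, 0, -7, -9, 6, 3, 3, 4]
j=4: nums[4] = (-9)-6 = -15 → [3, 0, -7, -9, -15, 3, 3, 4]
j=5: nums[5] = (-15)-3 = -18 → [3, 0, -7, -9, -15, -18, 3, 4]
j=6: nums[6] = (-18)-3 = -21 → [3, 0, -7, -9, -15, -18, -21, 4]
j=7: nums[7] = (-21)-4 = -25 → [3, 0, -7, -9, -15, -18, -21, -25]
sum = -92

-92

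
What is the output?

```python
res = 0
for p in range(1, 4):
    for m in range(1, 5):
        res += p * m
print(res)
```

60

p=1,m=1: res = 0+1 = 1
p=1,m=2: res = 1+2 = 3
p=1,m=3: res = 3+3 = 6
p=1,m=4: res = 6+4 = 10
p=2,m=1: res = 10+2 = 12
p=2,m=2: res = 12+4 = 16
p=2,m=3: res = 16+6 = 22
p=2,m=4: res = 22+8 = 30
p=3,m=1: res = 30+3 = 33
p=3,m=2: res = 33+6 = 39
p=3,m=3: res = 39+9 = 48
p=3,m=4: res = 48+12 = 60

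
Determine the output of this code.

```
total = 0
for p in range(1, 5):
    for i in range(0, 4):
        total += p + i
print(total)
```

p=1,i=0: total = 0+1 = 1
p=1,i=1: total = 1+2 = 3
p=1,i=2: total = 3+3 = 6
p=1,i=3: total = 6+4 = 10
p=2,i=0: total = 10+2 = 12
p=2,i=1: total = 12+3 = 15
p=2,i=2: total = 15+4 = 19
p=2,i=3: total = 19+5 = 24
p=3,i=0: total = 24+3 = 27
p=3,i=1: total = 27+4 = 31
p=3,i=2: total = 31+5 = 36
p=3,i=3: total = 36+6 = 42
p=4,i=0: total = 42+4 = 46
p=4,i=1: total = 46+5 = 51
p=4,i=2: total = 51+6 = 57
p=4,i=3: total = 57+7 = 64

64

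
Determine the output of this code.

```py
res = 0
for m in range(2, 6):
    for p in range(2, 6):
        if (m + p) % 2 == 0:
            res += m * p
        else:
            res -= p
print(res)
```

72

m=2,p=2: even sum, res = 0+4 = 4
m=2,p=3: odd sum, res = 4-3 = 1
m=2,p=4: even sum, res = 1+8 = 9
m=2,p=5: odd sum, res = 9-5 = 4
m=3,p=2: odd sum, res = 4-2 = 2
m=3,p=3: even sum, res = 2+9 = 11
m=3,p=4: odd sum, res = 11-4 = 7
m=3,p=5: even sum, res = 7+15 = 22
m=4,p=2: even sum, res = 22+8 = 30
m=4,p=3: odd sum, res = 30-3 = 27
m=4,p=4: even sum, res = 27+16 = 43
m=4,p=5: odd sum, res = 43-5 = 38
m=5,p=2: odd sum, res = 38-2 = 36
m=5,p=3: even sum, res = 36+15 = 51
m=5,p=4: odd sum, res = 51-4 = 47
m=5,p=5: even sum, res = 47+25 = 72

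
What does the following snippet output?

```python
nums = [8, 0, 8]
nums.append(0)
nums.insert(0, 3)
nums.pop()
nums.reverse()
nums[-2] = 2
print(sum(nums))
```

13

append 0 → [8, 0, 8, 0]
insert 3 at 0 → [3, 8, 0, 8, 0]
pop() removes 0 → [3, 8, 0, 8]
reverse → [8, 0, 8, 3]
nums[-2] = 2 → [8, 0, 2, 3]
sum = 13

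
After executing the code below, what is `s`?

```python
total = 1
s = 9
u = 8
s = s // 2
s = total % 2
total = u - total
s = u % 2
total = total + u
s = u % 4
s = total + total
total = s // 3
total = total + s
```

s = 9//2 = 4
s = 1%2 = 1
total = 8-1 = 7
s = 8%2 = 0
total = 7+8 = 15
s = 8%4 = 0
s = 15+15 = 30
total = 30//3 = 10
total = 10+30 = 40

30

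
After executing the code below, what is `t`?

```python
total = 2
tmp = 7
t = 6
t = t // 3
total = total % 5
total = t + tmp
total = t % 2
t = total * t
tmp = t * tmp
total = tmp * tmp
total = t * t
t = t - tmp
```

0

t = 6//3 = 2
total = 2%5 = 2
total = 2+7 = 9
total = 2%2 = 0
t = 0*2 = 0
tmp = 0*7 = 0
total = 0*0 = 0
total = 0*0 = 0
t = 0-0 = 0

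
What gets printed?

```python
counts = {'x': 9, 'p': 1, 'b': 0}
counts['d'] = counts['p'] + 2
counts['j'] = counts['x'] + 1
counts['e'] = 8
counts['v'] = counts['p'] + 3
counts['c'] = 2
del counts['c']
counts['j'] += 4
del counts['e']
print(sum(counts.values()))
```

counts['d'] = counts['p']+2 = 3 → {'x': 9, 'p': 1, 'b': 0, 'd': 3}
counts['j'] = counts['x']+1 = 10 → {'x': 9, 'p': 1, 'b': 0, 'd': 3, 'j': 10}
counts['e'] = 8 → {'x': 9, 'p': 1, 'b': 0, 'd': 3, 'j': 10, 'e': 8}
counts['v'] = counts['p']+3 = 4 → {'x': 9, 'p': 1, 'b': 0, 'd': 3, 'j': 10, 'e': 8, 'v': 4}
counts['c'] = 2 → {'x': 9, 'p': 1, 'b': 0, 'd': 3, 'j': 10, 'e': 8, 'v': 4, 'c': 2}
del 'c' → {'x': 9, 'p': 1, 'b': 0, 'd': 3, 'j': 10, 'e': 8, 'v': 4}
counts['j'] = 10+4 = 14 → {'x': 9, 'p': 1, 'b': 0, 'd': 3, 'j': 14, 'e': 8, 'v': 4}
del 'e' → {'x': 9, 'p': 1, 'b': 0, 'd': 3, 'j': 14, 'v': 4}
sum of values = 31

31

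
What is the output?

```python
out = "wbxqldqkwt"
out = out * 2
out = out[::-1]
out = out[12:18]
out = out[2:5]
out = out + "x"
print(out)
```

dlqx

repeat ×2 → 'wbxqldqkwtwbxqldqkwt'
reverse → 'twkqdlqxbwtwkqdlqxbw'
slice [12:18] → 'kqdlqx'
slice [2:5] → 'dlq'
+ 'x' → 'dlqx'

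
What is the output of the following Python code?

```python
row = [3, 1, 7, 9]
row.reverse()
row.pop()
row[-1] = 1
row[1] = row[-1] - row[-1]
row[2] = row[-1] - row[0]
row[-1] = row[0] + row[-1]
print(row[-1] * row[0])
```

reverse → [9, 7, 1, 3]
pop() removes 3 → [9, 7, 1]
row[-1] = 1 → [9, 7, 1]
row[1] = row[-1]-row[-1] = 1-1 = 0 → [9, 0, 1]
row[2] = row[-1]-row[0] = 1-9 = -8 → [9, 0, -8]
row[-1] = row[0]+row[-1] = 9+(-8) = 1 → [9, 0, 1]
row[-1]*row[0] = 1*9 = 9

9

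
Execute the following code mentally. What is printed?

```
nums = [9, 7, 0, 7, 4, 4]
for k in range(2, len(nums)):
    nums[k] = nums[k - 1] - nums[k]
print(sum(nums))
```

11

k=2: nums[2] = 7-0 = 7 → [9, 7, 7, 7, 4, 4]
k=3: nums[3] = 7-7 = 0 → [9, 7, 7, 0, 4, 4]
k=4: nums[4] = 0-4 = -4 → [9, 7, 7, 0, -4, 4]
k=5: nums[5] = (-4)-4 = -8 → [9, 7, 7, 0, -4, -8]
sum = 11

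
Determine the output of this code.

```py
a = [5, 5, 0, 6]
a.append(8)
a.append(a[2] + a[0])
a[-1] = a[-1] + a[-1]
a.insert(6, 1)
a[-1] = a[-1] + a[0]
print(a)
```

[5, 5, 0, 6, 8, 10, 6]

append 8 → [5, 5, 0, 6, 8]
append a[2]+a[0] = 0+5 = 5 → [5, 5, 0, 6, 8, 5]
a[-1] = a[-1]+a[-1] = 5+5 = 10 → [5, 5, 0, 6, 8, 10]
insert 1 at 6 → [5, 5, 0, 6, 8, 10, 1]
a[-1] = a[-1]+a[0] = 1+5 = 6 → [5, 5, 0, 6, 8, 10, 6]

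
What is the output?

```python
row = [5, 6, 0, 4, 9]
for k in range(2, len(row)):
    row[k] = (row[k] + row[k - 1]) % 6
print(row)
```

[5, 6, 0, 4, 1]

k=2: row[2] = (0+6)%6 = 0 → [5, 6, 0, 4, 9]
k=3: row[3] = (4+0)%6 = 4 → [5, 6, 0, 4, 9]
k=4: row[4] = (9+4)%6 = 1 → [5, 6, 0, 4, 1]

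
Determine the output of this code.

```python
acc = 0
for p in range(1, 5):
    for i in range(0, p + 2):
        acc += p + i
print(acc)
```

p=1,i=0: acc = 0+1 = 1
p=1,i=1: acc = 1+2 = 3
p=1,i=2: acc = 3+3 = 6
p=2,i=0: acc = 6+2 = 8
p=2,i=1: acc = 8+3 = 11
p=2,i=2: acc = 11+4 = 15
p=2,i=3: acc = 15+5 = 20
p=3,i=0: acc = 20+3 = 23
p=3,i=1: acc = 23+4 = 27
p=3,i=2: acc = 27+5 = 32
p=3,i=3: acc = 32+6 = 38
p=3,i=4: acc = 38+7 = 45
p=4,i=0: acc = 45+4 = 49
p=4,i=1: acc = 49+5 = 54
p=4,i=2: acc = 54+6 = 60
p=4,i=3: acc = 60+7 = 67
p=4,i=4: acc = 67+8 = 75
p=4,i=5: acc = 75+9 = 84

84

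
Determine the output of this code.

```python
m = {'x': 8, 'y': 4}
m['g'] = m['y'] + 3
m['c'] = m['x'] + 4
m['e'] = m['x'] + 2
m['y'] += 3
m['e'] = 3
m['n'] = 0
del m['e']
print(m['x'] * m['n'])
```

m['g'] = m['y']+3 = 7 → {'x': 8, 'y': 4, 'g': 7}
m['c'] = m['x']+4 = 12 → {'x': 8, 'y': 4, 'g': 7, 'c': 12}
m['e'] = m['x']+2 = 10 → {'x': 8, 'y': 4, 'g': 7, 'c': 12, 'e': 10}
m['y'] = 4+3 = 7 → {'x': 8, 'y': 7, 'g': 7, 'c': 12, 'e': 10}
m['e'] = 3 → {'x': 8, 'y': 7, 'g': 7, 'c': 12, 'e': 3}
m['n'] = 0 → {'x': 8, 'y': 7, 'g': 7, 'c': 12, 'e': 3, 'n': 0}
del 'e' → {'x': 8, 'y': 7, 'g': 7, 'c': 12, 'n': 0}
m['x']*m['n'] = 8*0 = 0

0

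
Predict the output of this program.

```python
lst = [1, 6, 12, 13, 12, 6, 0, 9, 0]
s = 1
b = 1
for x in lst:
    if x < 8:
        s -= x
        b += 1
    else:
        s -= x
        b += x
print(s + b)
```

-6

x=1: <8, s = 1-1 = 0; b=2
x=6: <8, s = 0-6 = -6; b=3
x=12: not <8, s = (-6)-12 = -18; b=15
x=13: not <8, s = (-18)-13 = -31; b=28
x=12: not <8, s = (-31)-12 = -43; b=40
x=6: <8, s = (-43)-6 = -49; b=41
x=0: <8, s = (-49)-0 = -49; b=42
x=9: not <8, s = (-49)-9 = -58; b=51
x=0: <8, s = (-58)-0 = -58; b=52
s+b = (-58)+52 = -6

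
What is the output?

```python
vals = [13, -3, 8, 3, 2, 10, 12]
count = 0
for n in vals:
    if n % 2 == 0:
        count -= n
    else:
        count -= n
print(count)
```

-45

n=13: not even, count = 0-13 = -13
n=-3: not even, count = (-13)-(-3) = -10
n=8: even, count = (-10)-8 = -18
n=3: not even, count = (-18)-3 = -21
n=2: even, count = (-21)-2 = -23
n=10: even, count = (-23)-10 = -33
n=12: even, count = (-33)-12 = -45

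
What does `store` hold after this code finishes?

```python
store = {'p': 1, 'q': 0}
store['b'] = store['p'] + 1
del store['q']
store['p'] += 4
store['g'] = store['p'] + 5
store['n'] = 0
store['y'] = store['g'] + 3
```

{'p': 5, 'b': 2, 'g': 10, 'n': 0, 'y': 13}

store['b'] = store['p']+1 = 2 → {'p': 1, 'q': 0, 'b': 2}
del 'q' → {'p': 1, 'b': 2}
store['p'] = 1+4 = 5 → {'p': 5, 'b': 2}
store['g'] = store['p']+5 = 10 → {'p': 5, 'b': 2, 'g': 10}
store['n'] = 0 → {'p': 5, 'b': 2, 'g': 10, 'n': 0}
store['y'] = store['g']+3 = 13 → {'p': 5, 'b': 2, 'g': 10, 'n': 0, 'y': 13}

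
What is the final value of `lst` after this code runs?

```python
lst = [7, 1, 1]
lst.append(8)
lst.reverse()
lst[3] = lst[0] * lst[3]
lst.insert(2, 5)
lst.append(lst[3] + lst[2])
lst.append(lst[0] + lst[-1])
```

[8, 1, 5, 1, 56, 6, 14]

append 8 → [7, 1, 1, 8]
reverse → [8, 1, 1, 7]
lst[3] = lst[0]*lst[3] = 8*7 = 56 → [8, 1, 1, 56]
insert 5 at 2 → [8, 1, 5, 1, 56]
append lst[3]+lst[2] = 1+5 = 6 → [8, 1, 5, 1, 56, 6]
append lst[0]+lst[-1] = 8+6 = 14 → [8, 1, 5, 1, 56, 6, 14]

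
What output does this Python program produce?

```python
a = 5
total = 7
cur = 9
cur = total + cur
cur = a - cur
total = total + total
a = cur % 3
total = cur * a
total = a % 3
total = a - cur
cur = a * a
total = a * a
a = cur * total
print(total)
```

cur = 7+9 = 16
cur = 5-16 = -11
total = 7+7 = 14
a = (-11)%3 = 1
total = (-11)*1 = -11
total = 1%3 = 1
total = 1-(-11) = 12
cur = 1*1 = 1
total = 1*1 = 1
a = 1*1 = 1

1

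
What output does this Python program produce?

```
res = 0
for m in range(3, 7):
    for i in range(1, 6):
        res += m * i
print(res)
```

m=3,i=1: res = 0+3 = 3
m=3,i=2: res = 3+6 = 9
m=3,i=3: res = 9+9 = 18
m=3,i=4: res = 18+12 = 30
m=3,i=5: res = 30+15 = 45
m=4,i=1: res = 45+4 = 49
m=4,i=2: res = 49+8 = 57
m=4,i=3: res = 57+12 = 69
m=4,i=4: res = 69+16 = 85
m=4,i=5: res = 85+20 = 105
m=5,i=1: res = 105+5 = 110
m=5,i=2: res = 110+10 = 120
m=5,i=3: res = 120+15 = 135
m=5,i=4: res = 135+20 = 155
m=5,i=5: res = 155+25 = 180
m=6,i=1: res = 180+6 = 186
m=6,i=2: res = 186+12 = 198
m=6,i=3: res = 198+18 = 216
m=6,i=4: res = 216+24 = 240
m=6,i=5: res = 240+30 = 270

270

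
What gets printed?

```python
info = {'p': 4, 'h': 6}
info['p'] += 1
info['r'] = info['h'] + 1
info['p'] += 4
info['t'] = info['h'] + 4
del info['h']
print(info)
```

{'p': 9, 'r': 7, 't': 10}

info['p'] = 4+1 = 5 → {'p': 5, 'h': 6}
info['r'] = info['h']+1 = 7 → {'p': 5, 'h': 6, 'r': 7}
info['p'] = 5+4 = 9 → {'p': 9, 'h': 6, 'r': 7}
info['t'] = info['h']+4 = 10 → {'p': 9, 'h': 6, 'r': 7, 't': 10}
del 'h' → {'p': 9, 'r': 7, 't': 10}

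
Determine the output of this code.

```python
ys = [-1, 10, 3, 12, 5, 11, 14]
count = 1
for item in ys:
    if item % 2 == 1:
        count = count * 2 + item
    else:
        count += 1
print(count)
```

54

item=-1: odd, count = 1*2+(-1) = 1
item=10: not odd, count = 1+1 = 2
item=3: odd, count = 2*2+3 = 7
item=12: not odd, count = 7+1 = 8
item=5: odd, count = 8*2+5 = 21
item=11: odd, count = 21*2+11 = 53
item=14: not odd, count = 53+1 = 54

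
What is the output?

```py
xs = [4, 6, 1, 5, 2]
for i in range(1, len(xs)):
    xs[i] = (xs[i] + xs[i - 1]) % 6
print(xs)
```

i=1: xs[1] = (6+4)%6 = 4 → [4, 4, 1, 5, 2]
i=2: xs[2] = (1+4)%6 = 5 → [4, 4, 5, 5, 2]
i=3: xs[3] = (5+5)%6 = 4 → [4, 4, 5, 4, 2]
i=4: xs[4] = (2+4)%6 = 0 → [4, 4, 5, 4, 0]

[4, 4, 5, 4, 0]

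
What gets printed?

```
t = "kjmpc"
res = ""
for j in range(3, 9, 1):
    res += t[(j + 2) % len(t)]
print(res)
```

kjmpck

j=3: add t[0]='k' → 'k'
j=4: add t[1]='j' → 'kj'
j=5: add t[2]='m' → 'kjm'
j=6: add t[3]='p' → 'kjmp'
j=7: add t[4]='c' → 'kjmpc'
j=8: add t[0]='k' → 'kjmpck'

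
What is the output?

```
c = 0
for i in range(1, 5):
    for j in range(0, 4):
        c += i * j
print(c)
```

i=1,j=0: c = 0+0 = 0
i=1,j=1: c = 0+1 = 1
i=1,j=2: c = 1+2 = 3
i=1,j=3: c = 3+3 = 6
i=2,j=0: c = 6+0 = 6
i=2,j=1: c = 6+2 = 8
i=2,j=2: c = 8+4 = 12
i=2,j=3: c = 12+6 = 18
i=3,j=0: c = 18+0 = 18
i=3,j=1: c = 18+3 = 21
i=3,j=2: c = 21+6 = 27
i=3,j=3: c = 27+9 = 36
i=4,j=0: c = 36+0 = 36
i=4,j=1: c = 36+4 = 40
i=4,j=2: c = 40+8 = 48
i=4,j=3: c = 48+12 = 60

60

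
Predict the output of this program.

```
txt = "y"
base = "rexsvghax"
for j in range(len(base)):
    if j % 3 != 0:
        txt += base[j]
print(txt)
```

j=0: skip
j=1: add 'e' → 'ye'
j=2: add 'x' → 'yex'
j=3: skip
j=4: add 'v' → 'yexv'
j=5: add 'g' → 'yexvg'
j=6: skip
j=7: add 'a' → 'yexvga'
j=8: add 'x' → 'yexvgax'

yexvgax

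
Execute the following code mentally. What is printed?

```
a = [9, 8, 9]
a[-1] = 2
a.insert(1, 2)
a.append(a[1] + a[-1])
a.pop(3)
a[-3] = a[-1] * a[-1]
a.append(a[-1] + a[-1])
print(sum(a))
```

a[-1] = 2 → [9, 8, 2]
insert 2 at 1 → [9, 2, 8, 2]
append a[1]+a[-1] = 2+2 = 4 → [9, 2, 8, 2, 4]
pop(3) removes 2 → [9, 2, 8, 4]
a[-3] = a[-1]*a[-1] = 4*4 = 16 → [9, 16, 8, 4]
append a[-1]+a[-1] = 4+4 = 8 → [9, 16, 8, 4, 8]
sum = 45

45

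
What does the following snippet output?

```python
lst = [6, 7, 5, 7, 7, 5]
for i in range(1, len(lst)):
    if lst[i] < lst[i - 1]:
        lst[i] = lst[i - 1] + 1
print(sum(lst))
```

51

i=1: 7>=6, unchanged → [6, 7, 5, 7, 7, 5]
i=2: 5<7, lst[2] = 7+1 = 8 → [6, 7, 8, 7, 7, 5]
i=3: 7<8, lst[3] = 8+1 = 9 → [6, 7, 8, 9, 7, 5]
i=4: 7<9, lst[4] = 9+1 = 10 → [6, 7, 8, 9, 10, 5]
i=5: 5<10, lst[5] = 10+1 = 11 → [6, 7, 8, 9, 10, 11]
sum = 51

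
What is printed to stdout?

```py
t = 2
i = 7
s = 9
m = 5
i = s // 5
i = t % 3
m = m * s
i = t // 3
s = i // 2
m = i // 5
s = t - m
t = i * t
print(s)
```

i = 9//5 = 1
i = 2%3 = 2
m = 5*9 = 45
i = 2//3 = 0
s = 0//2 = 0
m = 0//5 = 0
s = 2-0 = 2
t = 0*2 = 0

2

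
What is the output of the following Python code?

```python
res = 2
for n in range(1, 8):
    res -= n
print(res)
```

-26

n=1: res = 2-1 = 1
n=2: res = 1-2 = -1
n=3: res = (-1)-3 = -4
n=4: res = (-4)-4 = -8
n=5: res = (-8)-5 = -13
n=6: res = (-13)-6 = -19
n=7: res = (-19)-7 = -26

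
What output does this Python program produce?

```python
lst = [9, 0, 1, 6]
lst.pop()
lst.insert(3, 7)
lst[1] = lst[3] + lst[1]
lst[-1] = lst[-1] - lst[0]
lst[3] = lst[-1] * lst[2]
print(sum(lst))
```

15

pop() removes 6 → [9, 0, 1]
insert 7 at 3 → [9, 0, 1, 7]
lst[1] = lst[3]+lst[1] = 7+0 = 7 → [9, 7, 1, 7]
lst[-1] = lst[-1]-lst[0] = 7-9 = -2 → [9, 7, 1, -2]
lst[3] = lst[-1]*lst[2] = (-2)*1 = -2 → [9, 7, 1, -2]
sum = 15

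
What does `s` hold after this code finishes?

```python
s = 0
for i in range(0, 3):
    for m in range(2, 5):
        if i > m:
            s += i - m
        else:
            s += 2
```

18

i=0,m=2: not 0>2, s = 0+2 = 2
i=0,m=3: not 0>3, s = 2+2 = 4
i=0,m=4: not 0>4, s = 4+2 = 6
i=1,m=2: not 1>2, s = 6+2 = 8
i=1,m=3: not 1>3, s = 8+2 = 10
i=1,m=4: not 1>4, s = 10+2 = 12
i=2,m=2: not 2>2, s = 12+2 = 14
i=2,m=3: not 2>3, s = 14+2 = 16
i=2,m=4: not 2>4, s = 16+2 = 18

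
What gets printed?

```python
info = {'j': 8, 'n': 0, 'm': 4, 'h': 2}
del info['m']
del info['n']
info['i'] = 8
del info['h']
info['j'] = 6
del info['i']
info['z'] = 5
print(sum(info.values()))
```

11

del 'm' → {'j': 8, 'n': 0, 'h': 2}
del 'n' → {'j': 8, 'h': 2}
info['i'] = 8 → {'j': 8, 'h': 2, 'i': 8}
del 'h' → {'j': 8, 'i': 8}
info['j'] = 6 → {'j': 6, 'i': 8}
del 'i' → {'j': 6}
info['z'] = 5 → {'j': 6, 'z': 5}
sum of values = 11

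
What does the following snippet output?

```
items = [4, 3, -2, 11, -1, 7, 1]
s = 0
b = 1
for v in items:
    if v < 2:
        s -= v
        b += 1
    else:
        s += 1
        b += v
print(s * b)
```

174

v=4: not <2, s = 0+1 = 1; b=5
v=3: not <2, s = 1+1 = 2; b=8
v=-2: <2, s = 2-(-2) = 4; b=9
v=11: not <2, s = 4+1 = 5; b=20
v=-1: <2, s = 5-(-1) = 6; b=21
v=7: not <2, s = 6+1 = 7; b=28
v=1: <2, s = 7-1 = 6; b=29
s*b = 6*29 = 174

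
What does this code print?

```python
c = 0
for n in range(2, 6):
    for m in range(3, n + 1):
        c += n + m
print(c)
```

48

n=3,m=3: c = 0+6 = 6
n=4,m=3: c = 6+7 = 13
n=4,m=4: c = 13+8 = 21
n=5,m=3: c = 21+8 = 29
n=5,m=4: c = 29+9 = 38
n=5,m=5: c = 38+10 = 48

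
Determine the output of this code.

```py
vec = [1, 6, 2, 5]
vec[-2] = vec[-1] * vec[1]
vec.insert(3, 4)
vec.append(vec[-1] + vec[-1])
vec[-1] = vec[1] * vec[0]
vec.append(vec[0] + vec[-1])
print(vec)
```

vec[-2] = vec[-1]*vec[1] = 5*6 = 30 → [1, 6, 30, 5]
insert 4 at 3 → [1, 6, 30, 4, 5]
append vec[-1]+vec[-1] = 5+5 = 10 → [1, 6, 30, 4, 5, 10]
vec[-1] = vec[1]*vec[0] = 6*1 = 6 → [1, 6, 30, 4, 5, 6]
append vec[0]+vec[-1] = 1+6 = 7 → [1, 6, 30, 4, 5, 6, 7]

[1, 6, 30, 4, 5, 6, 7]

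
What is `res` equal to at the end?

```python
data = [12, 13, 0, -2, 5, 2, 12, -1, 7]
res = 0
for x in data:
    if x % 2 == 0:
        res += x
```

24

x=12: even, res = 0+12 = 12
x=13: not even
x=0: even, res = 12+0 = 12
x=-2: even, res = 12+(-2) = 10
x=5: not even
x=2: even, res = 10+2 = 12
x=12: even, res = 12+12 = 24
x=-1: not even
x=7: not even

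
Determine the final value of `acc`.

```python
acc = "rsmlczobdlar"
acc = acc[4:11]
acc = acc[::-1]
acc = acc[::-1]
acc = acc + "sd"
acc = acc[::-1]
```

slice [4:11] → 'czobdla'
reverse → 'aldbozc'
reverse → 'czobdla'
+ 'sd' → 'czobdlasd'
reverse → 'dsaldbozc'

'dsaldbozc'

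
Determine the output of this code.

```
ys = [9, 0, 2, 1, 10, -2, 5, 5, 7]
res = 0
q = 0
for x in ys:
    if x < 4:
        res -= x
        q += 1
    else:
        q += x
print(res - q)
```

-41

x=9: not <4; q=9
x=0: <4, res = 0-0 = 0; q=10
x=2: <4, res = 0-2 = -2; q=11
x=1: <4, res = (-2)-1 = -3; q=12
x=10: not <4; q=22
x=-2: <4, res = (-3)-(-2) = -1; q=23
x=5: not <4; q=28
x=5: not <4; q=33
x=7: not <4; q=40
res-q = (-1)-40 = -41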